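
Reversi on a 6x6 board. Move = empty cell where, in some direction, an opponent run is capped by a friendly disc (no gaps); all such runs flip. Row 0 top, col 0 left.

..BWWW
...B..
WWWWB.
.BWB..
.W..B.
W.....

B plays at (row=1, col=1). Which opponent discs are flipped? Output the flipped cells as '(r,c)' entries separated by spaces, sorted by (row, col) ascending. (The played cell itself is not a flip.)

Answer: (2,1) (2,2)

Derivation:
Dir NW: first cell '.' (not opp) -> no flip
Dir N: first cell '.' (not opp) -> no flip
Dir NE: first cell 'B' (not opp) -> no flip
Dir W: first cell '.' (not opp) -> no flip
Dir E: first cell '.' (not opp) -> no flip
Dir SW: opp run (2,0), next=edge -> no flip
Dir S: opp run (2,1) capped by B -> flip
Dir SE: opp run (2,2) capped by B -> flip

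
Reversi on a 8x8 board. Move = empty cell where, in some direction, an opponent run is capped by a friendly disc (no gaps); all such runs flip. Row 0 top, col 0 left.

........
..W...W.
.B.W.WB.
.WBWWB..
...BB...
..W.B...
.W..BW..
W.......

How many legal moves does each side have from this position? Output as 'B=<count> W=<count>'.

-- B to move --
(0,1): no bracket -> illegal
(0,2): no bracket -> illegal
(0,3): flips 1 -> legal
(0,5): no bracket -> illegal
(0,6): flips 1 -> legal
(0,7): flips 3 -> legal
(1,1): no bracket -> illegal
(1,3): flips 2 -> legal
(1,4): flips 1 -> legal
(1,5): flips 1 -> legal
(1,7): no bracket -> illegal
(2,0): no bracket -> illegal
(2,2): flips 1 -> legal
(2,4): flips 2 -> legal
(2,7): no bracket -> illegal
(3,0): flips 1 -> legal
(3,6): no bracket -> illegal
(4,0): no bracket -> illegal
(4,1): flips 1 -> legal
(4,2): no bracket -> illegal
(4,5): no bracket -> illegal
(5,0): no bracket -> illegal
(5,1): no bracket -> illegal
(5,3): no bracket -> illegal
(5,5): no bracket -> illegal
(5,6): no bracket -> illegal
(6,0): no bracket -> illegal
(6,2): no bracket -> illegal
(6,3): no bracket -> illegal
(6,6): flips 1 -> legal
(7,1): no bracket -> illegal
(7,2): no bracket -> illegal
(7,4): no bracket -> illegal
(7,5): no bracket -> illegal
(7,6): flips 1 -> legal
B mobility = 12
-- W to move --
(1,0): flips 4 -> legal
(1,1): flips 1 -> legal
(1,5): no bracket -> illegal
(1,7): no bracket -> illegal
(2,0): no bracket -> illegal
(2,2): no bracket -> illegal
(2,4): no bracket -> illegal
(2,7): flips 1 -> legal
(3,0): flips 1 -> legal
(3,6): flips 2 -> legal
(3,7): no bracket -> illegal
(4,1): flips 1 -> legal
(4,2): no bracket -> illegal
(4,5): flips 1 -> legal
(4,6): no bracket -> illegal
(5,3): flips 1 -> legal
(5,5): flips 1 -> legal
(6,3): flips 1 -> legal
(7,3): no bracket -> illegal
(7,4): flips 3 -> legal
(7,5): no bracket -> illegal
W mobility = 11

Answer: B=12 W=11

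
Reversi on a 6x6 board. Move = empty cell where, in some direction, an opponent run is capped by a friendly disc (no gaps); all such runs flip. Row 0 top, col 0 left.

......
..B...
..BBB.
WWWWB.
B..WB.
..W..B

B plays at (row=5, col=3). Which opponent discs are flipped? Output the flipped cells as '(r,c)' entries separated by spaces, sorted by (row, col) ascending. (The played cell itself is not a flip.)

Dir NW: first cell '.' (not opp) -> no flip
Dir N: opp run (4,3) (3,3) capped by B -> flip
Dir NE: first cell 'B' (not opp) -> no flip
Dir W: opp run (5,2), next='.' -> no flip
Dir E: first cell '.' (not opp) -> no flip
Dir SW: edge -> no flip
Dir S: edge -> no flip
Dir SE: edge -> no flip

Answer: (3,3) (4,3)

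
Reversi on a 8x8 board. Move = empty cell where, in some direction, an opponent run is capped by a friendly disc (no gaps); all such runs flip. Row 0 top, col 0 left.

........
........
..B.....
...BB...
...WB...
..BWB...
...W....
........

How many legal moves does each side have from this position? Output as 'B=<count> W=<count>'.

Answer: B=6 W=9

Derivation:
-- B to move --
(3,2): flips 1 -> legal
(4,2): flips 1 -> legal
(6,2): flips 1 -> legal
(6,4): no bracket -> illegal
(7,2): flips 1 -> legal
(7,3): flips 3 -> legal
(7,4): flips 1 -> legal
B mobility = 6
-- W to move --
(1,1): no bracket -> illegal
(1,2): no bracket -> illegal
(1,3): no bracket -> illegal
(2,1): no bracket -> illegal
(2,3): flips 1 -> legal
(2,4): no bracket -> illegal
(2,5): flips 1 -> legal
(3,1): no bracket -> illegal
(3,2): no bracket -> illegal
(3,5): flips 1 -> legal
(4,1): flips 1 -> legal
(4,2): no bracket -> illegal
(4,5): flips 2 -> legal
(5,1): flips 1 -> legal
(5,5): flips 1 -> legal
(6,1): flips 1 -> legal
(6,2): no bracket -> illegal
(6,4): no bracket -> illegal
(6,5): flips 1 -> legal
W mobility = 9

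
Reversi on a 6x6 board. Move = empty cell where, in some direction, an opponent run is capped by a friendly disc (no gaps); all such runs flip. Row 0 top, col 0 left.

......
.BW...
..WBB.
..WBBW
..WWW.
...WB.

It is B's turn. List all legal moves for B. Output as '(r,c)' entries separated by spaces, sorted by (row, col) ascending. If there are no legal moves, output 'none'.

Answer: (0,1) (1,3) (2,1) (3,1) (4,1) (5,1) (5,2) (5,5)

Derivation:
(0,1): flips 1 -> legal
(0,2): no bracket -> illegal
(0,3): no bracket -> illegal
(1,3): flips 1 -> legal
(2,1): flips 3 -> legal
(2,5): no bracket -> illegal
(3,1): flips 1 -> legal
(4,1): flips 1 -> legal
(4,5): no bracket -> illegal
(5,1): flips 1 -> legal
(5,2): flips 2 -> legal
(5,5): flips 1 -> legal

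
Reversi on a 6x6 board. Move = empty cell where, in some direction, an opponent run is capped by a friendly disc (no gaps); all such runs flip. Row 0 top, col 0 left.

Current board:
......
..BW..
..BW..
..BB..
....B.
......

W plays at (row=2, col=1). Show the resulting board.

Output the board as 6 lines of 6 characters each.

Place W at (2,1); scan 8 dirs for brackets.
Dir NW: first cell '.' (not opp) -> no flip
Dir N: first cell '.' (not opp) -> no flip
Dir NE: opp run (1,2), next='.' -> no flip
Dir W: first cell '.' (not opp) -> no flip
Dir E: opp run (2,2) capped by W -> flip
Dir SW: first cell '.' (not opp) -> no flip
Dir S: first cell '.' (not opp) -> no flip
Dir SE: opp run (3,2), next='.' -> no flip
All flips: (2,2)

Answer: ......
..BW..
.WWW..
..BB..
....B.
......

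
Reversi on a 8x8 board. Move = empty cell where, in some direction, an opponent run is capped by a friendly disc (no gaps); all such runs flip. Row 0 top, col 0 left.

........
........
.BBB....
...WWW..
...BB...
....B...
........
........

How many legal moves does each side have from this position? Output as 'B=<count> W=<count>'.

-- B to move --
(2,4): flips 1 -> legal
(2,5): flips 1 -> legal
(2,6): flips 1 -> legal
(3,2): no bracket -> illegal
(3,6): no bracket -> illegal
(4,2): no bracket -> illegal
(4,5): flips 1 -> legal
(4,6): no bracket -> illegal
B mobility = 4
-- W to move --
(1,0): no bracket -> illegal
(1,1): flips 1 -> legal
(1,2): flips 1 -> legal
(1,3): flips 1 -> legal
(1,4): no bracket -> illegal
(2,0): no bracket -> illegal
(2,4): no bracket -> illegal
(3,0): no bracket -> illegal
(3,1): no bracket -> illegal
(3,2): no bracket -> illegal
(4,2): no bracket -> illegal
(4,5): no bracket -> illegal
(5,2): flips 1 -> legal
(5,3): flips 2 -> legal
(5,5): flips 1 -> legal
(6,3): no bracket -> illegal
(6,4): flips 2 -> legal
(6,5): no bracket -> illegal
W mobility = 7

Answer: B=4 W=7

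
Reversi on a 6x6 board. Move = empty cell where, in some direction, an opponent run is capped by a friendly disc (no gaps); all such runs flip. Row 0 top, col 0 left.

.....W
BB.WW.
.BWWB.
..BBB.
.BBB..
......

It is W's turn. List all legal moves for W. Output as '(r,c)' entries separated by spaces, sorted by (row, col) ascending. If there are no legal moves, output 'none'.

(0,0): flips 1 -> legal
(0,1): no bracket -> illegal
(0,2): no bracket -> illegal
(1,2): no bracket -> illegal
(1,5): no bracket -> illegal
(2,0): flips 1 -> legal
(2,5): flips 1 -> legal
(3,0): no bracket -> illegal
(3,1): no bracket -> illegal
(3,5): flips 1 -> legal
(4,0): no bracket -> illegal
(4,4): flips 3 -> legal
(4,5): flips 1 -> legal
(5,0): flips 2 -> legal
(5,1): no bracket -> illegal
(5,2): flips 2 -> legal
(5,3): flips 2 -> legal
(5,4): no bracket -> illegal

Answer: (0,0) (2,0) (2,5) (3,5) (4,4) (4,5) (5,0) (5,2) (5,3)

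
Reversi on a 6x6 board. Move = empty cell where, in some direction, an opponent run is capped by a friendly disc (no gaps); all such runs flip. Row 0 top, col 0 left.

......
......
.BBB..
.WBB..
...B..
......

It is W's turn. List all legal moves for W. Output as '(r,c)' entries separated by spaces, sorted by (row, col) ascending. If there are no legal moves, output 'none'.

Answer: (1,1) (1,3) (3,4)

Derivation:
(1,0): no bracket -> illegal
(1,1): flips 1 -> legal
(1,2): no bracket -> illegal
(1,3): flips 1 -> legal
(1,4): no bracket -> illegal
(2,0): no bracket -> illegal
(2,4): no bracket -> illegal
(3,0): no bracket -> illegal
(3,4): flips 2 -> legal
(4,1): no bracket -> illegal
(4,2): no bracket -> illegal
(4,4): no bracket -> illegal
(5,2): no bracket -> illegal
(5,3): no bracket -> illegal
(5,4): no bracket -> illegal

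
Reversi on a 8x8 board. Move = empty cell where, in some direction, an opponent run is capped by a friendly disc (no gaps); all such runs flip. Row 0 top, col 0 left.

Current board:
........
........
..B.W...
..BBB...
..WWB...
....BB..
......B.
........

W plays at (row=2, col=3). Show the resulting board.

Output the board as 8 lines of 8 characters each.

Place W at (2,3); scan 8 dirs for brackets.
Dir NW: first cell '.' (not opp) -> no flip
Dir N: first cell '.' (not opp) -> no flip
Dir NE: first cell '.' (not opp) -> no flip
Dir W: opp run (2,2), next='.' -> no flip
Dir E: first cell 'W' (not opp) -> no flip
Dir SW: opp run (3,2), next='.' -> no flip
Dir S: opp run (3,3) capped by W -> flip
Dir SE: opp run (3,4), next='.' -> no flip
All flips: (3,3)

Answer: ........
........
..BWW...
..BWB...
..WWB...
....BB..
......B.
........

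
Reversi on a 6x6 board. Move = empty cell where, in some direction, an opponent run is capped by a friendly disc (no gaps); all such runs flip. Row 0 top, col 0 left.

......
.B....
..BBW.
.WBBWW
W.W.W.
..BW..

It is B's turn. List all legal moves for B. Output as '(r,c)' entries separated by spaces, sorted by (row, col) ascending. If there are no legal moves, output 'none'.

Answer: (1,5) (2,5) (3,0) (4,5) (5,1) (5,4) (5,5)

Derivation:
(1,3): no bracket -> illegal
(1,4): no bracket -> illegal
(1,5): flips 1 -> legal
(2,0): no bracket -> illegal
(2,1): no bracket -> illegal
(2,5): flips 1 -> legal
(3,0): flips 1 -> legal
(4,1): no bracket -> illegal
(4,3): no bracket -> illegal
(4,5): flips 1 -> legal
(5,0): no bracket -> illegal
(5,1): flips 1 -> legal
(5,4): flips 1 -> legal
(5,5): flips 1 -> legal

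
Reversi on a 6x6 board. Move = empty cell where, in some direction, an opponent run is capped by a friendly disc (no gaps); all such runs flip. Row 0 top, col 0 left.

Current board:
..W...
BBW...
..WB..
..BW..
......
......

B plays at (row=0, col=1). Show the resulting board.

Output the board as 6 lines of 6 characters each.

Place B at (0,1); scan 8 dirs for brackets.
Dir NW: edge -> no flip
Dir N: edge -> no flip
Dir NE: edge -> no flip
Dir W: first cell '.' (not opp) -> no flip
Dir E: opp run (0,2), next='.' -> no flip
Dir SW: first cell 'B' (not opp) -> no flip
Dir S: first cell 'B' (not opp) -> no flip
Dir SE: opp run (1,2) capped by B -> flip
All flips: (1,2)

Answer: .BW...
BBB...
..WB..
..BW..
......
......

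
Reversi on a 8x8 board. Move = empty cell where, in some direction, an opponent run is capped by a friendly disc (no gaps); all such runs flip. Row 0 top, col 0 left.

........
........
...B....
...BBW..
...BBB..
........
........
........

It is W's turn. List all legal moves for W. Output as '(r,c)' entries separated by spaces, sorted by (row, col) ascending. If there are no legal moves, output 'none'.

(1,2): no bracket -> illegal
(1,3): no bracket -> illegal
(1,4): no bracket -> illegal
(2,2): no bracket -> illegal
(2,4): no bracket -> illegal
(2,5): no bracket -> illegal
(3,2): flips 2 -> legal
(3,6): no bracket -> illegal
(4,2): no bracket -> illegal
(4,6): no bracket -> illegal
(5,2): no bracket -> illegal
(5,3): flips 1 -> legal
(5,4): no bracket -> illegal
(5,5): flips 1 -> legal
(5,6): no bracket -> illegal

Answer: (3,2) (5,3) (5,5)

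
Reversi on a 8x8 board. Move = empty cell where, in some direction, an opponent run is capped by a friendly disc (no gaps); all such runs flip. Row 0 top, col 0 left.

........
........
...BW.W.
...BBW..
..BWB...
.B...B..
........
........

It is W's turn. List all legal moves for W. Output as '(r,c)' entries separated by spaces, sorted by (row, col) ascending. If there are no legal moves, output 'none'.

Answer: (1,3) (2,2) (2,5) (3,2) (4,1) (4,5) (5,3) (5,4) (6,0)

Derivation:
(1,2): no bracket -> illegal
(1,3): flips 2 -> legal
(1,4): no bracket -> illegal
(2,2): flips 1 -> legal
(2,5): flips 1 -> legal
(3,1): no bracket -> illegal
(3,2): flips 2 -> legal
(4,0): no bracket -> illegal
(4,1): flips 1 -> legal
(4,5): flips 1 -> legal
(4,6): no bracket -> illegal
(5,0): no bracket -> illegal
(5,2): no bracket -> illegal
(5,3): flips 1 -> legal
(5,4): flips 2 -> legal
(5,6): no bracket -> illegal
(6,0): flips 3 -> legal
(6,1): no bracket -> illegal
(6,2): no bracket -> illegal
(6,4): no bracket -> illegal
(6,5): no bracket -> illegal
(6,6): no bracket -> illegal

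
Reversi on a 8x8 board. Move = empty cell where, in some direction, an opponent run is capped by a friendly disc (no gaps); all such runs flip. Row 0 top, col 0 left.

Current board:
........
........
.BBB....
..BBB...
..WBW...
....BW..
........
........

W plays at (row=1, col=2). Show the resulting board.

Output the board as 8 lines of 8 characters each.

Place W at (1,2); scan 8 dirs for brackets.
Dir NW: first cell '.' (not opp) -> no flip
Dir N: first cell '.' (not opp) -> no flip
Dir NE: first cell '.' (not opp) -> no flip
Dir W: first cell '.' (not opp) -> no flip
Dir E: first cell '.' (not opp) -> no flip
Dir SW: opp run (2,1), next='.' -> no flip
Dir S: opp run (2,2) (3,2) capped by W -> flip
Dir SE: opp run (2,3) (3,4), next='.' -> no flip
All flips: (2,2) (3,2)

Answer: ........
..W.....
.BWB....
..WBB...
..WBW...
....BW..
........
........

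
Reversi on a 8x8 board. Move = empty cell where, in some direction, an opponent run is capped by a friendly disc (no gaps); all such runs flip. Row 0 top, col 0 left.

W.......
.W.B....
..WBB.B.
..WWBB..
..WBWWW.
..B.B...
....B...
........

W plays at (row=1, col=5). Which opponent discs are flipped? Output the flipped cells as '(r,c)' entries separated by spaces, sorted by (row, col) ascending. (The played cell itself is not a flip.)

Dir NW: first cell '.' (not opp) -> no flip
Dir N: first cell '.' (not opp) -> no flip
Dir NE: first cell '.' (not opp) -> no flip
Dir W: first cell '.' (not opp) -> no flip
Dir E: first cell '.' (not opp) -> no flip
Dir SW: opp run (2,4) capped by W -> flip
Dir S: first cell '.' (not opp) -> no flip
Dir SE: opp run (2,6), next='.' -> no flip

Answer: (2,4)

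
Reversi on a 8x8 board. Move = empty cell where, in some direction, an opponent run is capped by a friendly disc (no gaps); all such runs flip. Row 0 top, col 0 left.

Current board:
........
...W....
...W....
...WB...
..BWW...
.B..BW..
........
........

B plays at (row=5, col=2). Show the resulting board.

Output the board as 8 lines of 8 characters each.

Answer: ........
...W....
...W....
...WB...
..BBW...
.BB.BW..
........
........

Derivation:
Place B at (5,2); scan 8 dirs for brackets.
Dir NW: first cell '.' (not opp) -> no flip
Dir N: first cell 'B' (not opp) -> no flip
Dir NE: opp run (4,3) capped by B -> flip
Dir W: first cell 'B' (not opp) -> no flip
Dir E: first cell '.' (not opp) -> no flip
Dir SW: first cell '.' (not opp) -> no flip
Dir S: first cell '.' (not opp) -> no flip
Dir SE: first cell '.' (not opp) -> no flip
All flips: (4,3)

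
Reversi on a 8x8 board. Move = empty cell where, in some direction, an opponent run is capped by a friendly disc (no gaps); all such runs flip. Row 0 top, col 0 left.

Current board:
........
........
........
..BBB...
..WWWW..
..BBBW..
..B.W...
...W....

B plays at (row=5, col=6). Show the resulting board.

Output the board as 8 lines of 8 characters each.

Place B at (5,6); scan 8 dirs for brackets.
Dir NW: opp run (4,5) capped by B -> flip
Dir N: first cell '.' (not opp) -> no flip
Dir NE: first cell '.' (not opp) -> no flip
Dir W: opp run (5,5) capped by B -> flip
Dir E: first cell '.' (not opp) -> no flip
Dir SW: first cell '.' (not opp) -> no flip
Dir S: first cell '.' (not opp) -> no flip
Dir SE: first cell '.' (not opp) -> no flip
All flips: (4,5) (5,5)

Answer: ........
........
........
..BBB...
..WWWB..
..BBBBB.
..B.W...
...W....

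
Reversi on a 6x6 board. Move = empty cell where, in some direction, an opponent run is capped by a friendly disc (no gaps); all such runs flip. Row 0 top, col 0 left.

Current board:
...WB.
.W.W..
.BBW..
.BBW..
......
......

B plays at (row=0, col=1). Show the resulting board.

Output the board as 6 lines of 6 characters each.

Answer: .B.WB.
.B.W..
.BBW..
.BBW..
......
......

Derivation:
Place B at (0,1); scan 8 dirs for brackets.
Dir NW: edge -> no flip
Dir N: edge -> no flip
Dir NE: edge -> no flip
Dir W: first cell '.' (not opp) -> no flip
Dir E: first cell '.' (not opp) -> no flip
Dir SW: first cell '.' (not opp) -> no flip
Dir S: opp run (1,1) capped by B -> flip
Dir SE: first cell '.' (not opp) -> no flip
All flips: (1,1)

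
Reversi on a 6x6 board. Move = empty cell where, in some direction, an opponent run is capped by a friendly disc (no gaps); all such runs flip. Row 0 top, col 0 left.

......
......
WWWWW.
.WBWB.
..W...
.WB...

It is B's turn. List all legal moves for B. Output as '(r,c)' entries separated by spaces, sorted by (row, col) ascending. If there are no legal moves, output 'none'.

Answer: (1,0) (1,2) (1,4) (3,0) (5,0)

Derivation:
(1,0): flips 1 -> legal
(1,1): no bracket -> illegal
(1,2): flips 2 -> legal
(1,3): no bracket -> illegal
(1,4): flips 2 -> legal
(1,5): no bracket -> illegal
(2,5): no bracket -> illegal
(3,0): flips 1 -> legal
(3,5): no bracket -> illegal
(4,0): no bracket -> illegal
(4,1): no bracket -> illegal
(4,3): no bracket -> illegal
(4,4): no bracket -> illegal
(5,0): flips 1 -> legal
(5,3): no bracket -> illegal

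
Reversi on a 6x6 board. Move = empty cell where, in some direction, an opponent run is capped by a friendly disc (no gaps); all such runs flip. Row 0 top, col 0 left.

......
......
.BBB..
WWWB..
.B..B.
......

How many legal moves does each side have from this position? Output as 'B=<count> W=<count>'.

-- B to move --
(2,0): no bracket -> illegal
(4,0): flips 1 -> legal
(4,2): flips 1 -> legal
(4,3): flips 1 -> legal
B mobility = 3
-- W to move --
(1,0): flips 1 -> legal
(1,1): flips 1 -> legal
(1,2): flips 2 -> legal
(1,3): flips 1 -> legal
(1,4): flips 1 -> legal
(2,0): no bracket -> illegal
(2,4): no bracket -> illegal
(3,4): flips 1 -> legal
(3,5): no bracket -> illegal
(4,0): no bracket -> illegal
(4,2): no bracket -> illegal
(4,3): no bracket -> illegal
(4,5): no bracket -> illegal
(5,0): flips 1 -> legal
(5,1): flips 1 -> legal
(5,2): flips 1 -> legal
(5,3): no bracket -> illegal
(5,4): no bracket -> illegal
(5,5): no bracket -> illegal
W mobility = 9

Answer: B=3 W=9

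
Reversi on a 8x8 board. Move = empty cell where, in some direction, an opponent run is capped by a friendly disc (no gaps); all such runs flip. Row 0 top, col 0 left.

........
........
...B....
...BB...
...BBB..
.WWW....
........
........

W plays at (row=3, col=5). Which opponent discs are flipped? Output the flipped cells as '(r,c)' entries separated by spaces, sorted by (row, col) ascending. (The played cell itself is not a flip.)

Answer: (4,4)

Derivation:
Dir NW: first cell '.' (not opp) -> no flip
Dir N: first cell '.' (not opp) -> no flip
Dir NE: first cell '.' (not opp) -> no flip
Dir W: opp run (3,4) (3,3), next='.' -> no flip
Dir E: first cell '.' (not opp) -> no flip
Dir SW: opp run (4,4) capped by W -> flip
Dir S: opp run (4,5), next='.' -> no flip
Dir SE: first cell '.' (not opp) -> no flip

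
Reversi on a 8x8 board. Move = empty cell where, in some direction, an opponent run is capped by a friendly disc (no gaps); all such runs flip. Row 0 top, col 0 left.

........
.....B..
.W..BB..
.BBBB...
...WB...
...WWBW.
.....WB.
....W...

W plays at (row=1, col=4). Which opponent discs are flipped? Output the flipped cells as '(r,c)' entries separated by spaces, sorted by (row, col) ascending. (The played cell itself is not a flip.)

Dir NW: first cell '.' (not opp) -> no flip
Dir N: first cell '.' (not opp) -> no flip
Dir NE: first cell '.' (not opp) -> no flip
Dir W: first cell '.' (not opp) -> no flip
Dir E: opp run (1,5), next='.' -> no flip
Dir SW: first cell '.' (not opp) -> no flip
Dir S: opp run (2,4) (3,4) (4,4) capped by W -> flip
Dir SE: opp run (2,5), next='.' -> no flip

Answer: (2,4) (3,4) (4,4)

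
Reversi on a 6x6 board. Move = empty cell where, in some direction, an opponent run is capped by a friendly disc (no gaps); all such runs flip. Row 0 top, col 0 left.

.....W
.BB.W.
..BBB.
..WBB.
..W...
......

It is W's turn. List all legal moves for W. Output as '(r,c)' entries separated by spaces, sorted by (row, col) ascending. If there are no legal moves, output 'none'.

Answer: (0,2) (1,5) (3,5) (4,4)

Derivation:
(0,0): no bracket -> illegal
(0,1): no bracket -> illegal
(0,2): flips 2 -> legal
(0,3): no bracket -> illegal
(1,0): no bracket -> illegal
(1,3): no bracket -> illegal
(1,5): flips 2 -> legal
(2,0): no bracket -> illegal
(2,1): no bracket -> illegal
(2,5): no bracket -> illegal
(3,1): no bracket -> illegal
(3,5): flips 2 -> legal
(4,3): no bracket -> illegal
(4,4): flips 2 -> legal
(4,5): no bracket -> illegal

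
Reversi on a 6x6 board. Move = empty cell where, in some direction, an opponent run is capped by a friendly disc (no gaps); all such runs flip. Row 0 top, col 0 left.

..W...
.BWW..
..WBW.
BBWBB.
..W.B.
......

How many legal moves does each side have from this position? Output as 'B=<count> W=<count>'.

Answer: B=10 W=10

Derivation:
-- B to move --
(0,1): flips 1 -> legal
(0,3): flips 1 -> legal
(0,4): flips 2 -> legal
(1,4): flips 3 -> legal
(1,5): flips 1 -> legal
(2,1): flips 1 -> legal
(2,5): flips 1 -> legal
(3,5): no bracket -> illegal
(4,1): flips 1 -> legal
(4,3): no bracket -> illegal
(5,1): flips 1 -> legal
(5,2): no bracket -> illegal
(5,3): flips 1 -> legal
B mobility = 10
-- W to move --
(0,0): flips 1 -> legal
(0,1): no bracket -> illegal
(1,0): flips 1 -> legal
(1,4): flips 1 -> legal
(2,0): flips 2 -> legal
(2,1): no bracket -> illegal
(2,5): no bracket -> illegal
(3,5): flips 2 -> legal
(4,0): flips 1 -> legal
(4,1): no bracket -> illegal
(4,3): flips 2 -> legal
(4,5): flips 2 -> legal
(5,3): no bracket -> illegal
(5,4): flips 2 -> legal
(5,5): flips 2 -> legal
W mobility = 10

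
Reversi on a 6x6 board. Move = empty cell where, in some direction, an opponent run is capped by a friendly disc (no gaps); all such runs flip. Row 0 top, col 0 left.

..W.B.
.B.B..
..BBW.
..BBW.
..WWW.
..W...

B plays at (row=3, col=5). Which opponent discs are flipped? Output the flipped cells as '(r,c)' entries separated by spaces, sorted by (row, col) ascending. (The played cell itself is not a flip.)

Dir NW: opp run (2,4) capped by B -> flip
Dir N: first cell '.' (not opp) -> no flip
Dir NE: edge -> no flip
Dir W: opp run (3,4) capped by B -> flip
Dir E: edge -> no flip
Dir SW: opp run (4,4), next='.' -> no flip
Dir S: first cell '.' (not opp) -> no flip
Dir SE: edge -> no flip

Answer: (2,4) (3,4)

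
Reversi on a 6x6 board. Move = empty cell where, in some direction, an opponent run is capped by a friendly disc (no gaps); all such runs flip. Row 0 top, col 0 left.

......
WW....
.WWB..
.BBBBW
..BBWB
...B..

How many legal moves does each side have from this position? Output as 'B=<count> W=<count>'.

-- B to move --
(0,0): flips 2 -> legal
(0,1): flips 2 -> legal
(0,2): no bracket -> illegal
(1,2): flips 1 -> legal
(1,3): flips 1 -> legal
(2,0): flips 2 -> legal
(2,4): no bracket -> illegal
(2,5): flips 1 -> legal
(3,0): no bracket -> illegal
(5,4): flips 1 -> legal
(5,5): flips 1 -> legal
B mobility = 8
-- W to move --
(1,2): no bracket -> illegal
(1,3): no bracket -> illegal
(1,4): no bracket -> illegal
(2,0): no bracket -> illegal
(2,4): flips 2 -> legal
(2,5): no bracket -> illegal
(3,0): flips 4 -> legal
(4,0): flips 1 -> legal
(4,1): flips 3 -> legal
(5,1): no bracket -> illegal
(5,2): flips 2 -> legal
(5,4): flips 2 -> legal
(5,5): flips 1 -> legal
W mobility = 7

Answer: B=8 W=7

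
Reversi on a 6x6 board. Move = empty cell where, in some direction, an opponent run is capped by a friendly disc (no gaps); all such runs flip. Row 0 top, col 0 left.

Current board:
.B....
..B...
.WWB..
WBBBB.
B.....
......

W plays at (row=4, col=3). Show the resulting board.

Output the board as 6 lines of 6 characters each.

Place W at (4,3); scan 8 dirs for brackets.
Dir NW: opp run (3,2) capped by W -> flip
Dir N: opp run (3,3) (2,3), next='.' -> no flip
Dir NE: opp run (3,4), next='.' -> no flip
Dir W: first cell '.' (not opp) -> no flip
Dir E: first cell '.' (not opp) -> no flip
Dir SW: first cell '.' (not opp) -> no flip
Dir S: first cell '.' (not opp) -> no flip
Dir SE: first cell '.' (not opp) -> no flip
All flips: (3,2)

Answer: .B....
..B...
.WWB..
WBWBB.
B..W..
......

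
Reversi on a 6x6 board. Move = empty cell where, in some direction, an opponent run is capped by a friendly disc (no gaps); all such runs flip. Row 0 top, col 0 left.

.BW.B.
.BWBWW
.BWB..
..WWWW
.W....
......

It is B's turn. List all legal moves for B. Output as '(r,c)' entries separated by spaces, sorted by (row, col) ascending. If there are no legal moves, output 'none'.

Answer: (0,3) (0,5) (2,4) (3,1) (4,3) (4,4) (4,5) (5,0)

Derivation:
(0,3): flips 2 -> legal
(0,5): flips 1 -> legal
(2,4): flips 1 -> legal
(2,5): no bracket -> illegal
(3,0): no bracket -> illegal
(3,1): flips 1 -> legal
(4,0): no bracket -> illegal
(4,2): no bracket -> illegal
(4,3): flips 2 -> legal
(4,4): flips 2 -> legal
(4,5): flips 1 -> legal
(5,0): flips 2 -> legal
(5,1): no bracket -> illegal
(5,2): no bracket -> illegal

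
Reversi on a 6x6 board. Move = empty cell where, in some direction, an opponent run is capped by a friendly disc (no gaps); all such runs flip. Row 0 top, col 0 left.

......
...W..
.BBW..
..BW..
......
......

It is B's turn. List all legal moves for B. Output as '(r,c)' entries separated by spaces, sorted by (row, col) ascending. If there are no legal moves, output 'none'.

Answer: (0,4) (1,4) (2,4) (3,4) (4,4)

Derivation:
(0,2): no bracket -> illegal
(0,3): no bracket -> illegal
(0,4): flips 1 -> legal
(1,2): no bracket -> illegal
(1,4): flips 1 -> legal
(2,4): flips 1 -> legal
(3,4): flips 1 -> legal
(4,2): no bracket -> illegal
(4,3): no bracket -> illegal
(4,4): flips 1 -> legal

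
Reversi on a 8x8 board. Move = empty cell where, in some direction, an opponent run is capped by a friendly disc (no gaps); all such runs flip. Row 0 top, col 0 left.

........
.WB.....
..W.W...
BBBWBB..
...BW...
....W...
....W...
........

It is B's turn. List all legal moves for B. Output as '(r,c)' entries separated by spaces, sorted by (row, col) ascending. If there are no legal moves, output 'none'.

(0,0): no bracket -> illegal
(0,1): no bracket -> illegal
(0,2): no bracket -> illegal
(1,0): flips 1 -> legal
(1,3): flips 2 -> legal
(1,4): flips 1 -> legal
(1,5): no bracket -> illegal
(2,0): no bracket -> illegal
(2,1): no bracket -> illegal
(2,3): flips 1 -> legal
(2,5): no bracket -> illegal
(4,2): no bracket -> illegal
(4,5): flips 1 -> legal
(5,3): flips 1 -> legal
(5,5): no bracket -> illegal
(6,3): no bracket -> illegal
(6,5): flips 1 -> legal
(7,3): no bracket -> illegal
(7,4): flips 3 -> legal
(7,5): no bracket -> illegal

Answer: (1,0) (1,3) (1,4) (2,3) (4,5) (5,3) (6,5) (7,4)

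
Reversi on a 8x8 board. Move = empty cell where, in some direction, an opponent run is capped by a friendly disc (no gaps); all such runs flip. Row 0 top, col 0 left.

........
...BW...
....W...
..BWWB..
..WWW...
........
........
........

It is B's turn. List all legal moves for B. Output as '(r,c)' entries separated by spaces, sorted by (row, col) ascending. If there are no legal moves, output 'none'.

Answer: (1,5) (5,2) (5,3) (5,4)

Derivation:
(0,3): no bracket -> illegal
(0,4): no bracket -> illegal
(0,5): no bracket -> illegal
(1,5): flips 1 -> legal
(2,2): no bracket -> illegal
(2,3): no bracket -> illegal
(2,5): no bracket -> illegal
(3,1): no bracket -> illegal
(4,1): no bracket -> illegal
(4,5): no bracket -> illegal
(5,1): no bracket -> illegal
(5,2): flips 1 -> legal
(5,3): flips 1 -> legal
(5,4): flips 1 -> legal
(5,5): no bracket -> illegal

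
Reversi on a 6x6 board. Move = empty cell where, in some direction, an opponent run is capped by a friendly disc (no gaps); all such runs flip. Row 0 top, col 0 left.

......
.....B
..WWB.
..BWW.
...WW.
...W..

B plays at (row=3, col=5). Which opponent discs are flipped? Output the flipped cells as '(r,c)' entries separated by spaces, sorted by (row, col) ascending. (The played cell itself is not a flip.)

Answer: (3,3) (3,4)

Derivation:
Dir NW: first cell 'B' (not opp) -> no flip
Dir N: first cell '.' (not opp) -> no flip
Dir NE: edge -> no flip
Dir W: opp run (3,4) (3,3) capped by B -> flip
Dir E: edge -> no flip
Dir SW: opp run (4,4) (5,3), next=edge -> no flip
Dir S: first cell '.' (not opp) -> no flip
Dir SE: edge -> no flip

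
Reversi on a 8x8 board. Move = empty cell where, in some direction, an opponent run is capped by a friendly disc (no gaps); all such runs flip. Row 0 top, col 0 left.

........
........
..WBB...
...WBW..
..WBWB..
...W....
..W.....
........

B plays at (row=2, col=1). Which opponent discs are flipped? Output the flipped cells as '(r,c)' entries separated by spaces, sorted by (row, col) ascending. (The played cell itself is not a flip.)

Answer: (2,2)

Derivation:
Dir NW: first cell '.' (not opp) -> no flip
Dir N: first cell '.' (not opp) -> no flip
Dir NE: first cell '.' (not opp) -> no flip
Dir W: first cell '.' (not opp) -> no flip
Dir E: opp run (2,2) capped by B -> flip
Dir SW: first cell '.' (not opp) -> no flip
Dir S: first cell '.' (not opp) -> no flip
Dir SE: first cell '.' (not opp) -> no flip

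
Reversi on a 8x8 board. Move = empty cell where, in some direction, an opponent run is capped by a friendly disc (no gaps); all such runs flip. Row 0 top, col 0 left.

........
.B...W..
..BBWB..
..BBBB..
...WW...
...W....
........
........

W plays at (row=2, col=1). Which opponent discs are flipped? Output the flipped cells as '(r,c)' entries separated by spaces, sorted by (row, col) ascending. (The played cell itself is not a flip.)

Answer: (2,2) (2,3) (3,2)

Derivation:
Dir NW: first cell '.' (not opp) -> no flip
Dir N: opp run (1,1), next='.' -> no flip
Dir NE: first cell '.' (not opp) -> no flip
Dir W: first cell '.' (not opp) -> no flip
Dir E: opp run (2,2) (2,3) capped by W -> flip
Dir SW: first cell '.' (not opp) -> no flip
Dir S: first cell '.' (not opp) -> no flip
Dir SE: opp run (3,2) capped by W -> flip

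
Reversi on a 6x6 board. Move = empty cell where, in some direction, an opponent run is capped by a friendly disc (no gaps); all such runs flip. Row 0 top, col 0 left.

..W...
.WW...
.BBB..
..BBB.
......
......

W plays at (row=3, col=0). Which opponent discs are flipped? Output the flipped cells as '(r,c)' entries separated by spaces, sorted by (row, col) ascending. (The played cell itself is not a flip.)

Answer: (2,1)

Derivation:
Dir NW: edge -> no flip
Dir N: first cell '.' (not opp) -> no flip
Dir NE: opp run (2,1) capped by W -> flip
Dir W: edge -> no flip
Dir E: first cell '.' (not opp) -> no flip
Dir SW: edge -> no flip
Dir S: first cell '.' (not opp) -> no flip
Dir SE: first cell '.' (not opp) -> no flip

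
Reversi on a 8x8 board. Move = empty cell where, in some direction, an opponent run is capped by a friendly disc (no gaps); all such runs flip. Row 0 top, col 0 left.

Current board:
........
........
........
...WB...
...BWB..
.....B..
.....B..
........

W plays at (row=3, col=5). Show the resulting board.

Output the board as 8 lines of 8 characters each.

Place W at (3,5); scan 8 dirs for brackets.
Dir NW: first cell '.' (not opp) -> no flip
Dir N: first cell '.' (not opp) -> no flip
Dir NE: first cell '.' (not opp) -> no flip
Dir W: opp run (3,4) capped by W -> flip
Dir E: first cell '.' (not opp) -> no flip
Dir SW: first cell 'W' (not opp) -> no flip
Dir S: opp run (4,5) (5,5) (6,5), next='.' -> no flip
Dir SE: first cell '.' (not opp) -> no flip
All flips: (3,4)

Answer: ........
........
........
...WWW..
...BWB..
.....B..
.....B..
........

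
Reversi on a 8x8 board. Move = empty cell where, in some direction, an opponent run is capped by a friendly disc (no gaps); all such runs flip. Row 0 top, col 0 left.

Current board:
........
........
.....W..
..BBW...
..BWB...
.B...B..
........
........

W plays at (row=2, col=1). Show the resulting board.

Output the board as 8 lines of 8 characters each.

Place W at (2,1); scan 8 dirs for brackets.
Dir NW: first cell '.' (not opp) -> no flip
Dir N: first cell '.' (not opp) -> no flip
Dir NE: first cell '.' (not opp) -> no flip
Dir W: first cell '.' (not opp) -> no flip
Dir E: first cell '.' (not opp) -> no flip
Dir SW: first cell '.' (not opp) -> no flip
Dir S: first cell '.' (not opp) -> no flip
Dir SE: opp run (3,2) capped by W -> flip
All flips: (3,2)

Answer: ........
........
.W...W..
..WBW...
..BWB...
.B...B..
........
........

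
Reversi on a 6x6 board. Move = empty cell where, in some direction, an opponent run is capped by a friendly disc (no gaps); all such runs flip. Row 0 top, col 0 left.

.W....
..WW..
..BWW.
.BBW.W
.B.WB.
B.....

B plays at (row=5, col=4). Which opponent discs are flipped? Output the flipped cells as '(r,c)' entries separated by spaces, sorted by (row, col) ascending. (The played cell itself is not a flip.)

Dir NW: opp run (4,3) capped by B -> flip
Dir N: first cell 'B' (not opp) -> no flip
Dir NE: first cell '.' (not opp) -> no flip
Dir W: first cell '.' (not opp) -> no flip
Dir E: first cell '.' (not opp) -> no flip
Dir SW: edge -> no flip
Dir S: edge -> no flip
Dir SE: edge -> no flip

Answer: (4,3)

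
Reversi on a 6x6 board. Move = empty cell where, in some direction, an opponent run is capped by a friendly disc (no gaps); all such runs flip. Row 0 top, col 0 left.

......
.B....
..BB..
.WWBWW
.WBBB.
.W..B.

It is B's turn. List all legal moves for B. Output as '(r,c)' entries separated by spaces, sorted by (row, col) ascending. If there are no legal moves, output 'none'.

(2,0): flips 1 -> legal
(2,1): flips 1 -> legal
(2,4): flips 1 -> legal
(2,5): flips 1 -> legal
(3,0): flips 2 -> legal
(4,0): flips 2 -> legal
(4,5): flips 1 -> legal
(5,0): flips 2 -> legal
(5,2): no bracket -> illegal

Answer: (2,0) (2,1) (2,4) (2,5) (3,0) (4,0) (4,5) (5,0)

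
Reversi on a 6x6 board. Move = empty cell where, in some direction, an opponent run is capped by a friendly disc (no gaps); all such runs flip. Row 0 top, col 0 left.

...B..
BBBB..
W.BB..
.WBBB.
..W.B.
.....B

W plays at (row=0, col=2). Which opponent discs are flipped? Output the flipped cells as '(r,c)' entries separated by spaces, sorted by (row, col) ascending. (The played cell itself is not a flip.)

Dir NW: edge -> no flip
Dir N: edge -> no flip
Dir NE: edge -> no flip
Dir W: first cell '.' (not opp) -> no flip
Dir E: opp run (0,3), next='.' -> no flip
Dir SW: opp run (1,1) capped by W -> flip
Dir S: opp run (1,2) (2,2) (3,2) capped by W -> flip
Dir SE: opp run (1,3), next='.' -> no flip

Answer: (1,1) (1,2) (2,2) (3,2)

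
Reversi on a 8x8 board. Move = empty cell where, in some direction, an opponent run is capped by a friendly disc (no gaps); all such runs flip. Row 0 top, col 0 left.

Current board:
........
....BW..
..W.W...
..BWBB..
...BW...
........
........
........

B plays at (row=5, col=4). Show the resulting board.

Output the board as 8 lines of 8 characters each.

Place B at (5,4); scan 8 dirs for brackets.
Dir NW: first cell 'B' (not opp) -> no flip
Dir N: opp run (4,4) capped by B -> flip
Dir NE: first cell '.' (not opp) -> no flip
Dir W: first cell '.' (not opp) -> no flip
Dir E: first cell '.' (not opp) -> no flip
Dir SW: first cell '.' (not opp) -> no flip
Dir S: first cell '.' (not opp) -> no flip
Dir SE: first cell '.' (not opp) -> no flip
All flips: (4,4)

Answer: ........
....BW..
..W.W...
..BWBB..
...BB...
....B...
........
........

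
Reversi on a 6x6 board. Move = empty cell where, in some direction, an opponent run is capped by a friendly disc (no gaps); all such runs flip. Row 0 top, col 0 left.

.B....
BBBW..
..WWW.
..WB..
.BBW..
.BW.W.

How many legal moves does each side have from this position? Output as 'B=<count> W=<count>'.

Answer: B=7 W=7

Derivation:
-- B to move --
(0,2): no bracket -> illegal
(0,3): flips 2 -> legal
(0,4): no bracket -> illegal
(1,4): flips 3 -> legal
(1,5): flips 1 -> legal
(2,1): no bracket -> illegal
(2,5): no bracket -> illegal
(3,1): flips 1 -> legal
(3,4): flips 1 -> legal
(3,5): no bracket -> illegal
(4,4): flips 1 -> legal
(4,5): no bracket -> illegal
(5,3): flips 2 -> legal
(5,5): no bracket -> illegal
B mobility = 7
-- W to move --
(0,0): flips 1 -> legal
(0,2): flips 1 -> legal
(0,3): no bracket -> illegal
(2,0): no bracket -> illegal
(2,1): no bracket -> illegal
(3,0): flips 1 -> legal
(3,1): no bracket -> illegal
(3,4): flips 1 -> legal
(4,0): flips 2 -> legal
(4,4): flips 1 -> legal
(5,0): flips 2 -> legal
(5,3): no bracket -> illegal
W mobility = 7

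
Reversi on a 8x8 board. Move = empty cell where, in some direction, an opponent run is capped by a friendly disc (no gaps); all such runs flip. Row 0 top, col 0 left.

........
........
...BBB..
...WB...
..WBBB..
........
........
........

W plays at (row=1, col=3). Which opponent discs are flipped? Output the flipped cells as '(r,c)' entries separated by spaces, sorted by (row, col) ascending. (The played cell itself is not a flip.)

Dir NW: first cell '.' (not opp) -> no flip
Dir N: first cell '.' (not opp) -> no flip
Dir NE: first cell '.' (not opp) -> no flip
Dir W: first cell '.' (not opp) -> no flip
Dir E: first cell '.' (not opp) -> no flip
Dir SW: first cell '.' (not opp) -> no flip
Dir S: opp run (2,3) capped by W -> flip
Dir SE: opp run (2,4), next='.' -> no flip

Answer: (2,3)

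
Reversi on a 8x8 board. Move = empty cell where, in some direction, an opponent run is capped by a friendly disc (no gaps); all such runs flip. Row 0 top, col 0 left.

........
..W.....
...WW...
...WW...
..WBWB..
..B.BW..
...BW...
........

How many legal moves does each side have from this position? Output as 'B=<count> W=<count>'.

Answer: B=9 W=6

Derivation:
-- B to move --
(0,1): flips 3 -> legal
(0,2): no bracket -> illegal
(0,3): no bracket -> illegal
(1,1): no bracket -> illegal
(1,3): flips 2 -> legal
(1,4): flips 3 -> legal
(1,5): no bracket -> illegal
(2,1): no bracket -> illegal
(2,2): no bracket -> illegal
(2,5): flips 1 -> legal
(3,1): no bracket -> illegal
(3,2): flips 1 -> legal
(3,5): no bracket -> illegal
(4,1): flips 1 -> legal
(4,6): no bracket -> illegal
(5,1): no bracket -> illegal
(5,3): no bracket -> illegal
(5,6): flips 1 -> legal
(6,5): flips 2 -> legal
(6,6): no bracket -> illegal
(7,3): no bracket -> illegal
(7,4): flips 1 -> legal
(7,5): no bracket -> illegal
B mobility = 9
-- W to move --
(3,2): no bracket -> illegal
(3,5): flips 1 -> legal
(3,6): no bracket -> illegal
(4,1): no bracket -> illegal
(4,6): flips 1 -> legal
(5,1): no bracket -> illegal
(5,3): flips 2 -> legal
(5,6): flips 1 -> legal
(6,1): flips 2 -> legal
(6,2): flips 2 -> legal
(6,5): no bracket -> illegal
(7,2): no bracket -> illegal
(7,3): no bracket -> illegal
(7,4): no bracket -> illegal
W mobility = 6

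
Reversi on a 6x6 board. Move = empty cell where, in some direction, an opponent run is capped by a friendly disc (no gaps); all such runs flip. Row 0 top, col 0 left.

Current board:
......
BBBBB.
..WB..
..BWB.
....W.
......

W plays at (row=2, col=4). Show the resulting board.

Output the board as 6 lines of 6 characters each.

Place W at (2,4); scan 8 dirs for brackets.
Dir NW: opp run (1,3), next='.' -> no flip
Dir N: opp run (1,4), next='.' -> no flip
Dir NE: first cell '.' (not opp) -> no flip
Dir W: opp run (2,3) capped by W -> flip
Dir E: first cell '.' (not opp) -> no flip
Dir SW: first cell 'W' (not opp) -> no flip
Dir S: opp run (3,4) capped by W -> flip
Dir SE: first cell '.' (not opp) -> no flip
All flips: (2,3) (3,4)

Answer: ......
BBBBB.
..WWW.
..BWW.
....W.
......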